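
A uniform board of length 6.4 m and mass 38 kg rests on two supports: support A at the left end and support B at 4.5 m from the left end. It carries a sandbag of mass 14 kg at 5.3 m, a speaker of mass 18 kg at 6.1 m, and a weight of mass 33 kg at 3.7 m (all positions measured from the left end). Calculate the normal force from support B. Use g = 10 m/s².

R_B ≈ 950 N

About support A:
Beam weight: 38 × 10 = 380 N down at 3.2 m → arm 3.2 m, τ = 380 × 3.2 = 1216 N·m clockwise.
Sandbag: 14 × 10 = 140 N down at 5.3 m → arm 5.3 m, τ = 140 × 5.3 = 742 N·m clockwise.
Speaker: 18 × 10 = 180 N down at 6.1 m → arm 6.1 m, τ = 180 × 6.1 = 1098 N·m clockwise.
Weight: 33 × 10 = 330 N down at 3.7 m → arm 3.7 m, τ = 330 × 3.7 = 1221 N·m clockwise.
Net load moment about support A = 4277 N·m clockwise.
Reaction R at support B is upward at 4.5 m, arm 4.5 m → moment R × 4.5 counterclockwise.
Setting net torque to zero: R × 4.5 = 4277 → R = 950 N.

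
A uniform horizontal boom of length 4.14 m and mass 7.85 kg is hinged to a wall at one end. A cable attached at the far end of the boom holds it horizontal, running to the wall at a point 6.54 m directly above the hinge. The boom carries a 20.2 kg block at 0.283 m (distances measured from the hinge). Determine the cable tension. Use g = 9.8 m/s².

T ≈ 61.5 N

Take moments about the hinge.
Beam weight: 7.85 × 9.8 = 76.93 N down at 2.07 m → arm 2.07 m, τ = 76.93 × 2.07 = 159.2 N·m clockwise.
Block: 20.2 × 9.8 = 198 N down at 0.283 m → arm 0.283 m, τ = 198 × 0.283 = 56.03 N·m clockwise.
Total clockwise load moment = 215.2 N·m.
The cable tension T acts at 4.14 m; only its component perpendicular to the boom, T sinθ, produces torque. sinθ = h/√(h²+d²) = 6.54/√(6.54²+4.14²) = 0.8449.
Balancing moments: T × 4.14 × 0.8449 = 215.2, giving T = 215.2 / 3.498 = 61.5 N.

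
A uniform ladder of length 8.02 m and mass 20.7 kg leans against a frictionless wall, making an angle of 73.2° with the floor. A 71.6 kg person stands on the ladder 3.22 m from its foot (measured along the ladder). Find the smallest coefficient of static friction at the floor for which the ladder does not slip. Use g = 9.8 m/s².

μ_min ≈ 0.128

Choose the foot of the ladder as the axis so the floor normal and friction both act there and drop out.
Ladder weight 20.7×9.8 = 202.9 N acts at 4.01 m along the ladder; its horizontal arm is 4.01·cos73.2° = 1.159 m → τ = 235.2 N·m clockwise.
Person: 71.6×9.8 = 701.7 N at 3.22 m → arm 0.9307 m → τ = 653.1 N·m clockwise.
Wall normal N acts horizontally at the top; its moment arm is the height L sinθ = 8.02·sin73.2° = 7.678 m, counterclockwise.
Στ = 0 ⇒ N × 7.678 = 888.3 ⇒ N = 115.7 N.
ΣFx = 0 ⇒ f = N_wall = 115.7 N. ΣFy = 0 ⇒ N_floor = 904.6 N.
μ_min = f / N_floor = 115.7 / 904.6 = 0.128.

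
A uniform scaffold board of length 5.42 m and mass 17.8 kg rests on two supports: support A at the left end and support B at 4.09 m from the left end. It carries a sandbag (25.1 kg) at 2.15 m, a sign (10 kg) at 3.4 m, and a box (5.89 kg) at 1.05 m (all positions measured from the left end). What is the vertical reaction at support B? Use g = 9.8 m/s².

R_B ≈ 341 N

Take moments about support A.
Beam weight: 17.8 × 9.8 = 174.4 N down at 2.71 m → arm 2.71 m, τ = 174.4 × 2.71 = 472.6 N·m clockwise.
Sandbag: 25.1 × 9.8 = 246 N down at 2.15 m → arm 2.15 m, τ = 246 × 2.15 = 528.9 N·m clockwise.
Sign: 10 × 9.8 = 98 N down at 3.4 m → arm 3.4 m, τ = 98 × 3.4 = 333.2 N·m clockwise.
Box: 5.89 × 9.8 = 57.72 N down at 1.05 m → arm 1.05 m, τ = 57.72 × 1.05 = 60.61 N·m clockwise.
Net load moment about support A = 1395 N·m clockwise.
Reaction R at support B is upward at 4.09 m, arm 4.09 m → moment R × 4.09 counterclockwise.
For rotational equilibrium, R × 4.09 = 1395, so R = 341 N.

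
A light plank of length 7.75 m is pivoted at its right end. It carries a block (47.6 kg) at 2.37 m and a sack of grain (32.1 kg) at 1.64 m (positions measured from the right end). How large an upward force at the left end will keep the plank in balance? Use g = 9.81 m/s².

Taking torques about the right end:
Block: 47.6 × 9.81 = 467 N down at 2.37 m → arm 2.37 m, τ = 467 × 2.37 = 1107 N·m counterclockwise.
Sack of grain: 32.1 × 9.81 = 314.9 N down at 1.64 m → arm 1.64 m, τ = 314.9 × 1.64 = 516.4 N·m counterclockwise.
Net moment of the loads = 1623 N·m counterclockwise.
The upward force F acts at the left end, arm 7.75 m, giving F × 7.75 clockwise.
Balancing moments: F × 7.75 = 1623, giving F = 1623 / 7.75 = 209 N.

F ≈ 209 N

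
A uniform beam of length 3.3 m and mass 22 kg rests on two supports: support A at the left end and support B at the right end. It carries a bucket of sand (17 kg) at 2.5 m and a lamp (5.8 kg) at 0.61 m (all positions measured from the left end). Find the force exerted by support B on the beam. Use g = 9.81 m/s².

R_B ≈ 245 N

Choose support A as the axis so its reaction then has zero moment arm.
Beam weight: 22 × 9.81 = 215.8 N down at 1.65 m → arm 1.65 m, τ = 215.8 × 1.65 = 356.1 N·m clockwise.
Bucket of sand: 17 × 9.81 = 166.8 N down at 2.5 m → arm 2.5 m, τ = 166.8 × 2.5 = 417 N·m clockwise.
Lamp: 5.8 × 9.81 = 56.9 N down at 0.61 m → arm 0.61 m, τ = 56.9 × 0.61 = 34.71 N·m clockwise.
Net load moment about support A = 807.8 N·m clockwise.
Reaction R at support B is upward at 3.3 m, arm 3.3 m → moment R × 3.3 counterclockwise.
Balancing moments: R × 3.3 = 807.8, giving R = 245 N.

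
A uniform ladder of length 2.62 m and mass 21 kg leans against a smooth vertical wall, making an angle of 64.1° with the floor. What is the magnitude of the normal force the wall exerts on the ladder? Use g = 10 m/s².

N_wall ≈ 51 N

Take moments about the foot of the ladder.
Ladder weight 21×10 = 210 N acts at 1.31 m along the ladder; its horizontal arm is 1.31·cos64.1° = 0.5722 m → τ = 120.2 N·m clockwise.
Wall normal N acts horizontally at the top; its moment arm is the height L sinθ = 2.62·sin64.1° = 2.357 m, counterclockwise.
Balancing moments: N × 2.357 = 120.2, giving N = 51 N.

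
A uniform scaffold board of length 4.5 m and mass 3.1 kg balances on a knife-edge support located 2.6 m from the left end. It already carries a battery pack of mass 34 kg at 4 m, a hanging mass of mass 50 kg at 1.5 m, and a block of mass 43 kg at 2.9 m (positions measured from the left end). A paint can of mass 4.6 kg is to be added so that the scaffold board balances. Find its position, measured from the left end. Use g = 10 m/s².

x ≈ 1.64 m from the left end

Take moments about the knife-edge support (at 2.6 m from the left end).
Beam weight: 3.1 × 10 = 31 N down at 2.25 m → arm 0.35 m, τ = 31 × 0.35 = 10.85 N·m counterclockwise.
Battery pack: 34 × 10 = 340 N down at 4 m → arm 1.4 m, τ = 340 × 1.4 = 476 N·m clockwise.
Hanging mass: 50 × 10 = 500 N down at 1.5 m → arm 1.1 m, τ = 500 × 1.1 = 550 N·m counterclockwise.
Block: 43 × 10 = 430 N down at 2.9 m → arm 0.3 m, τ = 430 × 0.3 = 129 N·m clockwise.
Net moment of existing loads = 44.15 N·m clockwise.
The paint can weighs 4.6 × 10 = 46 N and must supply an equal counterclockwise moment, so its lever arm about the knife-edge support is 44.15 / 46 = 0.96 m.
That puts it at 2.6 − 0.96 = 1.64 m from the left end.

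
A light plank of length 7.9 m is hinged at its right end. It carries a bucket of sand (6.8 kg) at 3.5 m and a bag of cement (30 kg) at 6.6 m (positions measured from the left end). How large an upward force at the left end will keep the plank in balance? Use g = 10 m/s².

F ≈ 87.2 N

About the right end:
Bucket of sand: 6.8 × 10 = 68 N down at 3.5 m → arm 4.4 m, τ = 68 × 4.4 = 299.2 N·m counterclockwise.
Bag of cement: 30 × 10 = 300 N down at 6.6 m → arm 1.3 m, τ = 300 × 1.3 = 390 N·m counterclockwise.
Net moment of the loads = 689.2 N·m counterclockwise.
The upward force F acts at the left end, arm 7.9 m, giving F × 7.9 clockwise.
For rotational equilibrium, F × 7.9 = 689.2, so F = 689.2 / 7.9 = 87.2 N.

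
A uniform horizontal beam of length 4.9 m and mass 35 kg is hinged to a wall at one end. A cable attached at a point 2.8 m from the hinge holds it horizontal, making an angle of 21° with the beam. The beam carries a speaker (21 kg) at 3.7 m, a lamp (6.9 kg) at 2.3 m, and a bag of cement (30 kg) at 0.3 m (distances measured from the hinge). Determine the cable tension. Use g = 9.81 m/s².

T ≈ 1840 N

About the hinge:
Beam weight: 35 × 9.81 = 343.4 N down at 2.45 m → arm 2.45 m, τ = 343.4 × 2.45 = 841.3 N·m clockwise.
Speaker: 21 × 9.81 = 206 N down at 3.7 m → arm 3.7 m, τ = 206 × 3.7 = 762.2 N·m clockwise.
Lamp: 6.9 × 9.81 = 67.69 N down at 2.3 m → arm 2.3 m, τ = 67.69 × 2.3 = 155.7 N·m clockwise.
Bag of cement: 30 × 9.81 = 294.3 N down at 0.3 m → arm 0.3 m, τ = 294.3 × 0.3 = 88.29 N·m clockwise.
Total clockwise load moment = 1847 N·m.
The cable tension T acts at 2.8 m; only its component perpendicular to the beam, T sinθ, produces torque. sin 21° = 0.3584.
Balancing moments: T × 2.8 × 0.3584 = 1847, giving T = 1847 / 1.004 = 1840 N.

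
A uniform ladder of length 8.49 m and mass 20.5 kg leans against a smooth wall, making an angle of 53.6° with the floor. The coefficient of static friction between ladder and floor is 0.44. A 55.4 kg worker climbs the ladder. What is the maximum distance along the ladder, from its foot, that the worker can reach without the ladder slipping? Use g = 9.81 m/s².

About the foot of the ladder:
Ladder weight 20.5×9.81 = 201.1 N acts at 4.245 m along the ladder; its horizontal arm is 4.245·cos53.6° = 2.519 m → τ = 506.6 N·m clockwise.
Worker weight 55.4×9.81 = 543.5 N at distance d → arm d·cos53.6° → τ = 543.5·d·0.5934 clockwise.
Wall normal N at the top has arm L sinθ = 6.834 m counterclockwise, so Στ = 0 gives N·6.834 = 506.6 + 322.5·d.
ΣFy = 0 ⇒ N_floor = 744.6 N, so the maximum friction is μ_s·N_floor = 0.44×744.6 = 327.6 N. ΣFx = 0 ⇒ N_wall = f, so at the slipping point N = 327.6 N.
Substituting: 327.6×6.834 = 506.6 + 322.5·d ⇒ d = (2239 − 506.6) / 322.5 = 5.37 m.

d ≈ 5.37 m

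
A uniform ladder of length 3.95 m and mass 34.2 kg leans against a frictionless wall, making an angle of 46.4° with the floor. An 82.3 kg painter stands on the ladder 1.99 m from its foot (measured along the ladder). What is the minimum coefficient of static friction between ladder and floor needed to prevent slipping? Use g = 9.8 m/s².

μ_min ≈ 0.479

Choose the foot of the ladder as the axis so the floor normal and friction both act there and drop out.
Ladder weight 34.2×9.8 = 335.2 N acts at 1.975 m along the ladder; its horizontal arm is 1.975·cos46.4° = 1.362 m → τ = 456.5 N·m clockwise.
Painter: 82.3×9.8 = 806.5 N at 1.99 m → arm 1.372 m → τ = 1107 N·m clockwise.
Wall normal N acts horizontally at the top; its moment arm is the height L sinθ = 3.95·sin46.4° = 2.86 m, counterclockwise.
Setting net torque to zero: N × 2.86 = 1564 → N = 546.9 N.
ΣFx = 0 ⇒ f = N_wall = 546.9 N. ΣFy = 0 ⇒ N_floor = 1142 N.
μ_min = f / N_floor = 546.9 / 1142 = 0.479.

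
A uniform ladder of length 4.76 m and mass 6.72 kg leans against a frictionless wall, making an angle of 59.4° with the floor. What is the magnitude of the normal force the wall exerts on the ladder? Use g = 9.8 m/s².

N_wall ≈ 19.5 N

Sum moments about the foot of the ladder (the floor normal and friction both act there and drop out).
Ladder weight 6.72×9.8 = 65.86 N acts at 2.38 m along the ladder; its horizontal arm is 2.38·cos59.4° = 1.212 m → τ = 79.82 N·m clockwise.
Wall normal N acts horizontally at the top; its moment arm is the height L sinθ = 4.76·sin59.4° = 4.097 m, counterclockwise.
Στ = 0 ⇒ N × 4.097 = 79.82 ⇒ N = 19.5 N.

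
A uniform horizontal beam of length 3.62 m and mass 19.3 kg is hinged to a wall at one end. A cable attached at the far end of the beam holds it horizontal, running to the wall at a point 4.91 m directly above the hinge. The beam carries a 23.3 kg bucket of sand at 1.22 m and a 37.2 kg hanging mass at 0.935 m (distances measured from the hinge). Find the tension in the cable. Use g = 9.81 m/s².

Take moments about the hinge.
Beam weight: 19.3 × 9.81 = 189.3 N down at 1.81 m → arm 1.81 m, τ = 189.3 × 1.81 = 342.6 N·m clockwise.
Bucket of sand: 23.3 × 9.81 = 228.6 N down at 1.22 m → arm 1.22 m, τ = 228.6 × 1.22 = 278.9 N·m clockwise.
Hanging mass: 37.2 × 9.81 = 364.9 N down at 0.935 m → arm 0.935 m, τ = 364.9 × 0.935 = 341.2 N·m clockwise.
Total clockwise load moment = 962.7 N·m.
The cable tension T acts at 3.62 m; only its component perpendicular to the beam, T sinθ, produces torque. sinθ = h/√(h²+d²) = 4.91/√(4.91²+3.62²) = 0.8049.
Setting net torque to zero: T × 3.62 × 0.8049 = 962.7 → T = 962.7 / 2.914 = 330 N.

T ≈ 330 N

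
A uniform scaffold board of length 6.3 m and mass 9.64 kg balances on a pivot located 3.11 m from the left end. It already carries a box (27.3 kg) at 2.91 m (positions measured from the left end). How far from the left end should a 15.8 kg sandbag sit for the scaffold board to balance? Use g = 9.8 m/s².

Sum moments about the pivot (at 3.11 m from the left end) (the support reaction has zero arm there).
Beam weight: 9.64 × 9.8 = 94.47 N down at 3.15 m → arm 0.04 m, τ = 94.47 × 0.04 = 3.779 N·m clockwise.
Box: 27.3 × 9.8 = 267.5 N down at 2.91 m → arm 0.2 m, τ = 267.5 × 0.2 = 53.5 N·m counterclockwise.
Net moment of existing loads = 49.72 N·m counterclockwise.
The sandbag weighs 15.8 × 9.8 = 154.8 N and must supply an equal clockwise moment, so its lever arm about the pivot is 49.72 / 154.8 = 0.321 m.
That puts it at 3.11 + 0.321 = 3.43 m from the left end.

x ≈ 3.43 m from the left end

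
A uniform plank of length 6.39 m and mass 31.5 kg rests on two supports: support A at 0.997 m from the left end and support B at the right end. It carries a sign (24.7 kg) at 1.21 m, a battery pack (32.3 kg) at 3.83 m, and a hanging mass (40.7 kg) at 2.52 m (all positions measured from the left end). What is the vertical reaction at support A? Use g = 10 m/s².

R_A ≈ 869 N

About support B:
Beam weight: 31.5 × 10 = 315 N down at 3.195 m → arm 3.195 m, τ = 315 × 3.195 = 1006 N·m counterclockwise.
Sign: 24.7 × 10 = 247 N down at 1.21 m → arm 5.18 m, τ = 247 × 5.18 = 1279 N·m counterclockwise.
Battery pack: 32.3 × 10 = 323 N down at 3.83 m → arm 2.56 m, τ = 323 × 2.56 = 826.9 N·m counterclockwise.
Hanging mass: 40.7 × 10 = 407 N down at 2.52 m → arm 3.87 m, τ = 407 × 3.87 = 1575 N·m counterclockwise.
Net load moment about support B = 4687 N·m counterclockwise.
Reaction R at support A is upward at 0.997 m, arm 5.393 m → moment R × 5.393 clockwise.
For rotational equilibrium, R × 5.393 = 4687, so R = 869 N.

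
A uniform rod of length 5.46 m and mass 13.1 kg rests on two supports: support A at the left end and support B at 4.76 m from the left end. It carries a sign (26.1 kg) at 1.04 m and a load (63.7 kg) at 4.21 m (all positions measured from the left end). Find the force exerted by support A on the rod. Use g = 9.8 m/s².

Taking torques about support B:
Beam weight: 13.1 × 9.8 = 128.4 N down at 2.73 m → arm 2.03 m, τ = 128.4 × 2.03 = 260.7 N·m counterclockwise.
Sign: 26.1 × 9.8 = 255.8 N down at 1.04 m → arm 3.72 m, τ = 255.8 × 3.72 = 951.6 N·m counterclockwise.
Load: 63.7 × 9.8 = 624.3 N down at 4.21 m → arm 0.55 m, τ = 624.3 × 0.55 = 343.4 N·m counterclockwise.
Net load moment about support B = 1556 N·m counterclockwise.
Reaction R at support A is upward at 0 m, arm 4.76 m → moment R × 4.76 clockwise.
Στ = 0 ⇒ R × 4.76 = 1556 ⇒ R = 327 N.

R_A ≈ 327 N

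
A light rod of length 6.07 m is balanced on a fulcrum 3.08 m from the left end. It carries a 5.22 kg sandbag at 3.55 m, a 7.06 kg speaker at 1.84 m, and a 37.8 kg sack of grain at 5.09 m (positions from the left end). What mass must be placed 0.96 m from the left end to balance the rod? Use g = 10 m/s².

m ≈ 32.9 kg

About the fulcrum (at 3.08 m from the left end):
Sandbag: 5.22 × 10 = 52.2 N down at 3.55 m → arm 0.47 m, τ = 52.2 × 0.47 = 24.53 N·m clockwise.
Speaker: 7.06 × 10 = 70.6 N down at 1.84 m → arm 1.24 m, τ = 70.6 × 1.24 = 87.54 N·m counterclockwise.
Sack of grain: 37.8 × 10 = 378 N down at 5.09 m → arm 2.01 m, τ = 378 × 2.01 = 759.8 N·m clockwise.
Net moment of known loads = 696.8 N·m clockwise.
An unknown mass m at 0.96 m has arm 2.12 m; its moment is m·g·2.12 counterclockwise.
Setting net torque to zero: m × 10 × 2.12 = 696.8 → m = 696.8 / (10 × 2.12) = 32.9 kg.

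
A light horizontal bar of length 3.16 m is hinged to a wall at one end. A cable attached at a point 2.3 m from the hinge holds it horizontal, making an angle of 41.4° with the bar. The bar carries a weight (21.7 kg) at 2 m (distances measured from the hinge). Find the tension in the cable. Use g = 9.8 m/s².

Choose the hinge as the axis so the unknown hinge reaction has zero arm there.
Weight: 21.7 × 9.8 = 212.7 N down at 2 m → arm 2 m, τ = 212.7 × 2 = 425.4 N·m clockwise.
Total clockwise load moment = 425.4 N·m.
The cable tension T acts at 2.3 m; only its component perpendicular to the bar, T sinθ, produces torque. sin 41.4° = 0.6613.
Setting net torque to zero: T × 2.3 × 0.6613 = 425.4 → T = 425.4 / 1.521 = 280 N.

T ≈ 280 N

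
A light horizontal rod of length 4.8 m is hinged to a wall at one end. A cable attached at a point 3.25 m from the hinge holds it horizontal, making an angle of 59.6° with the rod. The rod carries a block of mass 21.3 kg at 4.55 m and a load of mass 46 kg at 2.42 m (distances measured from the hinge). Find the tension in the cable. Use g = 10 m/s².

Taking torques about the hinge:
Block: 21.3 × 10 = 213 N down at 4.55 m → arm 4.55 m, τ = 213 × 4.55 = 969.1 N·m clockwise.
Load: 46 × 10 = 460 N down at 2.42 m → arm 2.42 m, τ = 460 × 2.42 = 1113 N·m clockwise.
Total clockwise load moment = 2082 N·m.
The cable tension T acts at 3.25 m; only its component perpendicular to the rod, T sinθ, produces torque. sin 59.6° = 0.8625.
Balancing moments: T × 3.25 × 0.8625 = 2082, giving T = 2082 / 2.803 = 743 N.

T ≈ 743 N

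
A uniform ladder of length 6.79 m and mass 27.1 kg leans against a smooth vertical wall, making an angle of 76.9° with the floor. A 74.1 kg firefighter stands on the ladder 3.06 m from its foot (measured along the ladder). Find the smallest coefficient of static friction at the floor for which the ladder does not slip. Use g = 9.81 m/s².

μ_min ≈ 0.108

Take moments about the foot of the ladder.
Ladder weight 27.1×9.81 = 265.9 N acts at 3.395 m along the ladder; its horizontal arm is 3.395·cos76.9° = 0.7695 m → τ = 204.6 N·m clockwise.
Firefighter: 74.1×9.81 = 726.9 N at 3.06 m → arm 0.6936 m → τ = 504.2 N·m clockwise.
Wall normal N acts horizontally at the top; its moment arm is the height L sinθ = 6.79·sin76.9° = 6.613 m, counterclockwise.
For rotational equilibrium, N × 6.613 = 708.8, so N = 107.2 N.
ΣFx = 0 ⇒ f = N_wall = 107.2 N. ΣFy = 0 ⇒ N_floor = 992.8 N.
μ_min = f / N_floor = 107.2 / 992.8 = 0.108.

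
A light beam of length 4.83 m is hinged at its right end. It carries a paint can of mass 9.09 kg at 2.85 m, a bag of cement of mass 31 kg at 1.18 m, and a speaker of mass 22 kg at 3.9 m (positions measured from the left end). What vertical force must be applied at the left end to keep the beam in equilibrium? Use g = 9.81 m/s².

Choose the right end as the axis so the unknown pivot reaction has zero arm there.
Paint can: 9.09 × 9.81 = 89.17 N down at 2.85 m → arm 1.98 m, τ = 89.17 × 1.98 = 176.6 N·m counterclockwise.
Bag of cement: 31 × 9.81 = 304.1 N down at 1.18 m → arm 3.65 m, τ = 304.1 × 3.65 = 1110 N·m counterclockwise.
Speaker: 22 × 9.81 = 215.8 N down at 3.9 m → arm 0.93 m, τ = 215.8 × 0.93 = 200.7 N·m counterclockwise.
Net moment of the loads = 1487 N·m counterclockwise.
The upward force F acts at the left end, arm 4.83 m, giving F × 4.83 clockwise.
For rotational equilibrium, F × 4.83 = 1487, so F = 1487 / 4.83 = 308 N.

F ≈ 308 N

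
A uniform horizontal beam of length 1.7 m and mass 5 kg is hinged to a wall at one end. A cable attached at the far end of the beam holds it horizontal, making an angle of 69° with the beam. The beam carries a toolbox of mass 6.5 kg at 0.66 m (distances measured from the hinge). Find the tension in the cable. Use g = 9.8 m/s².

Sum moments about the hinge (the unknown hinge reaction has zero arm there).
Beam weight: 5 × 9.8 = 49 N down at 0.85 m → arm 0.85 m, τ = 49 × 0.85 = 41.65 N·m clockwise.
Toolbox: 6.5 × 9.8 = 63.7 N down at 0.66 m → arm 0.66 m, τ = 63.7 × 0.66 = 42.04 N·m clockwise.
Total clockwise load moment = 83.69 N·m.
The cable tension T acts at 1.7 m; only its component perpendicular to the beam, T sinθ, produces torque. sin 69° = 0.9336.
Στ = 0 ⇒ T × 1.7 × 0.9336 = 83.69 ⇒ T = 83.69 / 1.587 = 52.7 N.

T ≈ 52.7 N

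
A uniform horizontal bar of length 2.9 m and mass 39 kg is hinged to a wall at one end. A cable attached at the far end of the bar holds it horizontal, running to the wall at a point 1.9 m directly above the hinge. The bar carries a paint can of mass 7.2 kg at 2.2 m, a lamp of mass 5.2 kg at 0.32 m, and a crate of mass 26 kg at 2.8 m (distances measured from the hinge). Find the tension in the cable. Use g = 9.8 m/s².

Take moments about the hinge.
Beam weight: 39 × 9.8 = 382.2 N down at 1.45 m → arm 1.45 m, τ = 382.2 × 1.45 = 554.2 N·m clockwise.
Paint can: 7.2 × 9.8 = 70.56 N down at 2.2 m → arm 2.2 m, τ = 70.56 × 2.2 = 155.2 N·m clockwise.
Lamp: 5.2 × 9.8 = 50.96 N down at 0.32 m → arm 0.32 m, τ = 50.96 × 0.32 = 16.31 N·m clockwise.
Crate: 26 × 9.8 = 254.8 N down at 2.8 m → arm 2.8 m, τ = 254.8 × 2.8 = 713.4 N·m clockwise.
Total clockwise load moment = 1439 N·m.
The cable tension T acts at 2.9 m; only its component perpendicular to the bar, T sinθ, produces torque. sinθ = h/√(h²+d²) = 1.9/√(1.9²+2.9²) = 0.548.
Setting net torque to zero: T × 2.9 × 0.548 = 1439 → T = 1439 / 1.589 = 906 N.

T ≈ 906 N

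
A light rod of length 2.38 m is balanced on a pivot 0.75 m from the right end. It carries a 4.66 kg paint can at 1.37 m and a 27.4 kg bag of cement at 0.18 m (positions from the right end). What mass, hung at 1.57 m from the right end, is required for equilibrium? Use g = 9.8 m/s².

Taking torques about the pivot (at 0.75 m from the right end):
Paint can: 4.66 × 9.8 = 45.67 N down at 1.37 m → arm 0.62 m, τ = 45.67 × 0.62 = 28.32 N·m counterclockwise.
Bag of cement: 27.4 × 9.8 = 268.5 N down at 0.18 m → arm 0.57 m, τ = 268.5 × 0.57 = 153 N·m clockwise.
Net moment of known loads = 124.7 N·m clockwise.
An unknown mass m at 1.57 m has arm 0.82 m; its moment is m·g·0.82 counterclockwise.
Balancing moments: m × 9.8 × 0.82 = 124.7, giving m = 124.7 / (9.8 × 0.82) = 15.5 kg.

m ≈ 15.5 kg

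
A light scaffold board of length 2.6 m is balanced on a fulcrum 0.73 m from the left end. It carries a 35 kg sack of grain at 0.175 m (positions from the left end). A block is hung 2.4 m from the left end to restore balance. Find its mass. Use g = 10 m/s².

m ≈ 11.6 kg

Take moments about the fulcrum (at 0.73 m from the left end).
Sack of grain: 35 × 10 = 350 N down at 0.175 m → arm 0.555 m, τ = 350 × 0.555 = 194.3 N·m counterclockwise.
Net moment of known loads = 194.3 N·m counterclockwise.
An unknown mass m at 2.4 m has arm 1.67 m; its moment is m·g·1.67 clockwise.
For rotational equilibrium, m × 10 × 1.67 = 194.3, so m = 194.3 / (10 × 1.67) = 11.6 kg.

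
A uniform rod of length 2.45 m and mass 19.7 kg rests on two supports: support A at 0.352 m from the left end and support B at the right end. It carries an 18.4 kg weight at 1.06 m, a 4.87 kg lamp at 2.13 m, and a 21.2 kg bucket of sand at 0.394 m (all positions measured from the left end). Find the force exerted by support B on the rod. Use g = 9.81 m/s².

R_B ≈ 186 N

About support A:
Beam weight: 19.7 × 9.81 = 193.3 N down at 1.225 m → arm 0.873 m, τ = 193.3 × 0.873 = 168.8 N·m clockwise.
Weight: 18.4 × 9.81 = 180.5 N down at 1.06 m → arm 0.708 m, τ = 180.5 × 0.708 = 127.8 N·m clockwise.
Lamp: 4.87 × 9.81 = 47.77 N down at 2.13 m → arm 1.778 m, τ = 47.77 × 1.778 = 84.94 N·m clockwise.
Bucket of sand: 21.2 × 9.81 = 208 N down at 0.394 m → arm 0.042 m, τ = 208 × 0.042 = 8.736 N·m clockwise.
Net load moment about support A = 390.3 N·m clockwise.
Reaction R at support B is upward at 2.45 m, arm 2.098 m → moment R × 2.098 counterclockwise.
Setting net torque to zero: R × 2.098 = 390.3 → R = 186 N.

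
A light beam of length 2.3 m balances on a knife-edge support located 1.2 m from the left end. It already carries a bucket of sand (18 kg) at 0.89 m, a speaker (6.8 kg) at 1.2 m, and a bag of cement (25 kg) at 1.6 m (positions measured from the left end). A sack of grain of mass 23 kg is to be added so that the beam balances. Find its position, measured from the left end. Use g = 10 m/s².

Choose the knife-edge support (at 1.2 m from the left end) as the axis so the support reaction has zero arm there.
Bucket of sand: 18 × 10 = 180 N down at 0.89 m → arm 0.31 m, τ = 180 × 0.31 = 55.8 N·m counterclockwise.
Speaker: acts at the knife-edge support, moment arm 0 → no torque.
Bag of cement: 25 × 10 = 250 N down at 1.6 m → arm 0.4 m, τ = 250 × 0.4 = 100 N·m clockwise.
Net moment of existing loads = 44.2 N·m clockwise.
The sack of grain weighs 23 × 10 = 230 N and must supply an equal counterclockwise moment, so its lever arm about the knife-edge support is 44.2 / 230 = 0.192 m.
That puts it at 1.2 − 0.192 = 1.01 m from the left end.

x ≈ 1.01 m from the left end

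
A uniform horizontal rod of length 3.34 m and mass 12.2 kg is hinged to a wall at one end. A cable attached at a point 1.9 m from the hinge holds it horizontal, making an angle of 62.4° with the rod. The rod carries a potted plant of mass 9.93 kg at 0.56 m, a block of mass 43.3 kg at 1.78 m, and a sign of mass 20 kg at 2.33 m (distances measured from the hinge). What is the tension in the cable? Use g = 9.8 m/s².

T ≈ 871 N

Sum moments about the hinge (the unknown hinge reaction has zero arm there).
Beam weight: 12.2 × 9.8 = 119.6 N down at 1.67 m → arm 1.67 m, τ = 119.6 × 1.67 = 199.7 N·m clockwise.
Potted plant: 9.93 × 9.8 = 97.31 N down at 0.56 m → arm 0.56 m, τ = 97.31 × 0.56 = 54.49 N·m clockwise.
Block: 43.3 × 9.8 = 424.3 N down at 1.78 m → arm 1.78 m, τ = 424.3 × 1.78 = 755.3 N·m clockwise.
Sign: 20 × 9.8 = 196 N down at 2.33 m → arm 2.33 m, τ = 196 × 2.33 = 456.7 N·m clockwise.
Total clockwise load moment = 1466 N·m.
The cable tension T acts at 1.9 m; only its component perpendicular to the rod, T sinθ, produces torque. sin 62.4° = 0.8862.
Στ = 0 ⇒ T × 1.9 × 0.8862 = 1466 ⇒ T = 1466 / 1.684 = 871 N.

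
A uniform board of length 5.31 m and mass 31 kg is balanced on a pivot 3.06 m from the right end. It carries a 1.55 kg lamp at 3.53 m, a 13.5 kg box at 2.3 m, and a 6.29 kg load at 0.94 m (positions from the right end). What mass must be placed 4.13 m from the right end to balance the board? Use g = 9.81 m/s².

Choose the pivot (at 3.06 m from the right end) as the axis so the support reaction has zero arm there.
Beam weight: 31 × 9.81 = 304.1 N down at 2.655 m → arm 0.405 m, τ = 304.1 × 0.405 = 123.2 N·m clockwise.
Lamp: 1.55 × 9.81 = 15.21 N down at 3.53 m → arm 0.47 m, τ = 15.21 × 0.47 = 7.149 N·m counterclockwise.
Box: 13.5 × 9.81 = 132.4 N down at 2.3 m → arm 0.76 m, τ = 132.4 × 0.76 = 100.6 N·m clockwise.
Load: 6.29 × 9.81 = 61.7 N down at 0.94 m → arm 2.12 m, τ = 61.7 × 2.12 = 130.8 N·m clockwise.
Net moment of known loads = 347.5 N·m clockwise.
An unknown mass m at 4.13 m has arm 1.07 m; its moment is m·g·1.07 counterclockwise.
Setting net torque to zero: m × 9.81 × 1.07 = 347.5 → m = 347.5 / (9.81 × 1.07) = 33.1 kg.

m ≈ 33.1 kg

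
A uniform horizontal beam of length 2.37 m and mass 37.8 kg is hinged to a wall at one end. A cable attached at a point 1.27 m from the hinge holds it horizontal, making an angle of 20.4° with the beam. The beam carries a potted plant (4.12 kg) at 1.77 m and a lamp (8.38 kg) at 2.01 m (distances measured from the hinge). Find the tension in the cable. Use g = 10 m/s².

Sum moments about the hinge (the unknown hinge reaction has zero arm there).
Beam weight: 37.8 × 10 = 378 N down at 1.185 m → arm 1.185 m, τ = 378 × 1.185 = 447.9 N·m clockwise.
Potted plant: 4.12 × 10 = 41.2 N down at 1.77 m → arm 1.77 m, τ = 41.2 × 1.77 = 72.92 N·m clockwise.
Lamp: 8.38 × 10 = 83.8 N down at 2.01 m → arm 2.01 m, τ = 83.8 × 2.01 = 168.4 N·m clockwise.
Total clockwise load moment = 689.2 N·m.
The cable tension T acts at 1.27 m; only its component perpendicular to the beam, T sinθ, produces torque. sin 20.4° = 0.3486.
Balancing moments: T × 1.27 × 0.3486 = 689.2, giving T = 689.2 / 0.4427 = 1560 N.

T ≈ 1560 N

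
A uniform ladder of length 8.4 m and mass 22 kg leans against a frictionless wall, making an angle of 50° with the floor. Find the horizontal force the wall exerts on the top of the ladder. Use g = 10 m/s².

N_wall ≈ 92.3 N

Sum moments about the foot of the ladder (the floor normal and friction both act there and drop out).
Ladder weight 22×10 = 220 N acts at 4.2 m along the ladder; its horizontal arm is 4.2·cos50° = 2.7 m → τ = 594 N·m clockwise.
Wall normal N acts horizontally at the top; its moment arm is the height L sinθ = 8.4·sin50° = 6.435 m, counterclockwise.
Balancing moments: N × 6.435 = 594, giving N = 92.3 N.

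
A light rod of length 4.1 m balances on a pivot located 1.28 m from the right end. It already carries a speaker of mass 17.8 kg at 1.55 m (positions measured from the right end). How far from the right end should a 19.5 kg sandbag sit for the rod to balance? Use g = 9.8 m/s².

About the pivot (at 1.28 m from the right end):
Speaker: 17.8 × 9.8 = 174.4 N down at 1.55 m → arm 0.27 m, τ = 174.4 × 0.27 = 47.09 N·m counterclockwise.
Net moment of existing loads = 47.09 N·m counterclockwise.
The sandbag weighs 19.5 × 9.8 = 191.1 N and must supply an equal clockwise moment, so its lever arm about the pivot is 47.09 / 191.1 = 0.246 m.
That puts it at 1.28 − 0.246 = 1.03 m from the right end.

x ≈ 1.03 m from the right end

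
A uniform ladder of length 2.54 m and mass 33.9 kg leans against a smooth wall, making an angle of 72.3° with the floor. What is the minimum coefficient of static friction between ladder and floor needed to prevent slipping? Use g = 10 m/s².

μ_min ≈ 0.16

About the foot of the ladder:
Ladder weight 33.9×10 = 339 N acts at 1.27 m along the ladder; its horizontal arm is 1.27·cos72.3° = 0.3861 m → τ = 130.9 N·m clockwise.
Wall normal N acts horizontally at the top; its moment arm is the height L sinθ = 2.54·sin72.3° = 2.42 m, counterclockwise.
For rotational equilibrium, N × 2.42 = 130.9, so N = 54.09 N.
ΣFx = 0 ⇒ f = N_wall = 54.09 N. ΣFy = 0 ⇒ N_floor = 339 N.
μ_min = f / N_floor = 54.09 / 339 = 0.16.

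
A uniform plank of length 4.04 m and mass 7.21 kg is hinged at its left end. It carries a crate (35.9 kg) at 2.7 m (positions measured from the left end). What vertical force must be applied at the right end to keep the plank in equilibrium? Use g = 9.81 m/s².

Taking torques about the left end:
Beam weight: 7.21 × 9.81 = 70.73 N down at 2.02 m → arm 2.02 m, τ = 70.73 × 2.02 = 142.9 N·m clockwise.
Crate: 35.9 × 9.81 = 352.2 N down at 2.7 m → arm 2.7 m, τ = 352.2 × 2.7 = 950.9 N·m clockwise.
Net moment of the loads = 1094 N·m clockwise.
The upward force F acts at the right end, arm 4.04 m, giving F × 4.04 counterclockwise.
Balancing moments: F × 4.04 = 1094, giving F = 1094 / 4.04 = 271 N.

F ≈ 271 N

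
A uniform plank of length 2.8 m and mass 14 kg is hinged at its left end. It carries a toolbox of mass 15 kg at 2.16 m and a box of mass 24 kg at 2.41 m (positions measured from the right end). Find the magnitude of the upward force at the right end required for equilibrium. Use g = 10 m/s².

F ≈ 138 N

About the left end:
Beam weight: 14 × 10 = 140 N down at 1.4 m → arm 1.4 m, τ = 140 × 1.4 = 196 N·m clockwise.
Toolbox: 15 × 10 = 150 N down at 2.16 m → arm 0.64 m, τ = 150 × 0.64 = 96 N·m clockwise.
Box: 24 × 10 = 240 N down at 2.41 m → arm 0.39 m, τ = 240 × 0.39 = 93.6 N·m clockwise.
Net moment of the loads = 385.6 N·m clockwise.
The upward force F acts at the right end, arm 2.8 m, giving F × 2.8 counterclockwise.
Balancing moments: F × 2.8 = 385.6, giving F = 385.6 / 2.8 = 138 N.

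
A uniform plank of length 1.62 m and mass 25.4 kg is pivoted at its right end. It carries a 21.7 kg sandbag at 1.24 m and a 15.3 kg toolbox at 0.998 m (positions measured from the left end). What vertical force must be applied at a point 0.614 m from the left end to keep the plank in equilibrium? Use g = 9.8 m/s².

Choose the right end as the axis so the unknown pivot reaction has zero arm there.
Beam weight: 25.4 × 9.8 = 248.9 N down at 0.81 m → arm 0.81 m, τ = 248.9 × 0.81 = 201.6 N·m counterclockwise.
Sandbag: 21.7 × 9.8 = 212.7 N down at 1.24 m → arm 0.38 m, τ = 212.7 × 0.38 = 80.83 N·m counterclockwise.
Toolbox: 15.3 × 9.8 = 149.9 N down at 0.998 m → arm 0.622 m, τ = 149.9 × 0.622 = 93.24 N·m counterclockwise.
Net moment of the loads = 375.7 N·m counterclockwise.
The upward force F acts at a point 0.614 m from the left end, arm 1.006 m, giving F × 1.006 clockwise.
Setting net torque to zero: F × 1.006 = 375.7 → F = 375.7 / 1.006 = 373 N.

F ≈ 373 N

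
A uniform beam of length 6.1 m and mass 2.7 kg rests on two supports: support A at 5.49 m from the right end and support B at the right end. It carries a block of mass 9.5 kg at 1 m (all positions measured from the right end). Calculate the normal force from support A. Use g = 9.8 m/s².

R_A ≈ 31.7 N

Taking torques about support B:
Beam weight: 2.7 × 9.8 = 26.46 N down at 3.05 m → arm 3.05 m, τ = 26.46 × 3.05 = 80.7 N·m counterclockwise.
Block: 9.5 × 9.8 = 93.1 N down at 1 m → arm 1 m, τ = 93.1 × 1 = 93.1 N·m counterclockwise.
Net load moment about support B = 173.8 N·m counterclockwise.
Reaction R at support A is upward at 5.49 m, arm 5.49 m → moment R × 5.49 clockwise.
Setting net torque to zero: R × 5.49 = 173.8 → R = 31.7 N.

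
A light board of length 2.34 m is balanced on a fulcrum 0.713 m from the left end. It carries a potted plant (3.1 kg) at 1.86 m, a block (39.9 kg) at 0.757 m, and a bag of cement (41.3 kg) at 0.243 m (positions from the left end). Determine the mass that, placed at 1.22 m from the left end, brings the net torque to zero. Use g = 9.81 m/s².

m ≈ 27.8 kg

Choose the fulcrum (at 0.713 m from the left end) as the axis so the support reaction has zero arm there.
Potted plant: 3.1 × 9.81 = 30.41 N down at 1.86 m → arm 1.147 m, τ = 30.41 × 1.147 = 34.88 N·m clockwise.
Block: 39.9 × 9.81 = 391.4 N down at 0.757 m → arm 0.044 m, τ = 391.4 × 0.044 = 17.22 N·m clockwise.
Bag of cement: 41.3 × 9.81 = 405.2 N down at 0.243 m → arm 0.47 m, τ = 405.2 × 0.47 = 190.4 N·m counterclockwise.
Net moment of known loads = 138.3 N·m counterclockwise.
An unknown mass m at 1.22 m has arm 0.507 m; its moment is m·g·0.507 clockwise.
Balancing moments: m × 9.81 × 0.507 = 138.3, giving m = 138.3 / (9.81 × 0.507) = 27.8 kg.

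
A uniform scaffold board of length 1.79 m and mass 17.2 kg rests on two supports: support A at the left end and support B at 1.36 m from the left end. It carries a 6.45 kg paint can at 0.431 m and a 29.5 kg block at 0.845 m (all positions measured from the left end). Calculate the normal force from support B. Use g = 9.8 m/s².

Sum moments about support A (its reaction then has zero moment arm).
Beam weight: 17.2 × 9.8 = 168.6 N down at 0.895 m → arm 0.895 m, τ = 168.6 × 0.895 = 150.9 N·m clockwise.
Paint can: 6.45 × 9.8 = 63.21 N down at 0.431 m → arm 0.431 m, τ = 63.21 × 0.431 = 27.24 N·m clockwise.
Block: 29.5 × 9.8 = 289.1 N down at 0.845 m → arm 0.845 m, τ = 289.1 × 0.845 = 244.3 N·m clockwise.
Net load moment about support A = 422.4 N·m clockwise.
Reaction R at support B is upward at 1.36 m, arm 1.36 m → moment R × 1.36 counterclockwise.
Setting net torque to zero: R × 1.36 = 422.4 → R = 311 N.

R_B ≈ 311 N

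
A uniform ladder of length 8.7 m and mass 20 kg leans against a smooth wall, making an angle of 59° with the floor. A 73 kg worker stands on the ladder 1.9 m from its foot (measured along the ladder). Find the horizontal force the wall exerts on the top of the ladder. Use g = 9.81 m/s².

N_wall ≈ 153 N

About the foot of the ladder:
Ladder weight 20×9.81 = 196.2 N acts at 4.35 m along the ladder; its horizontal arm is 4.35·cos59° = 2.24 m → τ = 439.5 N·m clockwise.
Worker: 73×9.81 = 716.1 N at 1.9 m → arm 0.9786 m → τ = 700.8 N·m clockwise.
Wall normal N acts horizontally at the top; its moment arm is the height L sinθ = 8.7·sin59° = 7.457 m, counterclockwise.
Balancing moments: N × 7.457 = 1140, giving N = 153 N.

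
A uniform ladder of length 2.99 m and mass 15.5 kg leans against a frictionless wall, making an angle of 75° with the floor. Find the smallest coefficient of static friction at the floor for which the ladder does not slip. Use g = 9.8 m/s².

μ_min ≈ 0.134

Taking torques about the foot of the ladder:
Ladder weight 15.5×9.8 = 151.9 N acts at 1.495 m along the ladder; its horizontal arm is 1.495·cos75° = 0.3869 m → τ = 58.77 N·m clockwise.
Wall normal N acts horizontally at the top; its moment arm is the height L sinθ = 2.99·sin75° = 2.888 m, counterclockwise.
Balancing moments: N × 2.888 = 58.77, giving N = 20.35 N.
ΣFx = 0 ⇒ f = N_wall = 20.35 N. ΣFy = 0 ⇒ N_floor = 151.9 N.
μ_min = f / N_floor = 20.35 / 151.9 = 0.134.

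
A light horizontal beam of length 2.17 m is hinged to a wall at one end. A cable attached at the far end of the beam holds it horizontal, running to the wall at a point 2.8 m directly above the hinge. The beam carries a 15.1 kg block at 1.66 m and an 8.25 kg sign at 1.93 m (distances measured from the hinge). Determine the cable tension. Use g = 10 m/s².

T ≈ 239 N

Sum moments about the hinge (the unknown hinge reaction has zero arm there).
Block: 15.1 × 10 = 151 N down at 1.66 m → arm 1.66 m, τ = 151 × 1.66 = 250.7 N·m clockwise.
Sign: 8.25 × 10 = 82.5 N down at 1.93 m → arm 1.93 m, τ = 82.5 × 1.93 = 159.2 N·m clockwise.
Total clockwise load moment = 409.9 N·m.
The cable tension T acts at 2.17 m; only its component perpendicular to the beam, T sinθ, produces torque. sinθ = h/√(h²+d²) = 2.8/√(2.8²+2.17²) = 0.7904.
Balancing moments: T × 2.17 × 0.7904 = 409.9, giving T = 409.9 / 1.715 = 239 N.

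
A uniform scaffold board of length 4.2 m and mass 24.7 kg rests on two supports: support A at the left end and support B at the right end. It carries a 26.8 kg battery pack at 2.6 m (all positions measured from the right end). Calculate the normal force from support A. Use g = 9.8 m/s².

About support B:
Beam weight: 24.7 × 9.8 = 242.1 N down at 2.1 m → arm 2.1 m, τ = 242.1 × 2.1 = 508.4 N·m counterclockwise.
Battery pack: 26.8 × 9.8 = 262.6 N down at 2.6 m → arm 2.6 m, τ = 262.6 × 2.6 = 682.8 N·m counterclockwise.
Net load moment about support B = 1191 N·m counterclockwise.
Reaction R at support A is upward at 4.2 m, arm 4.2 m → moment R × 4.2 clockwise.
For rotational equilibrium, R × 4.2 = 1191, so R = 284 N.

R_A ≈ 284 N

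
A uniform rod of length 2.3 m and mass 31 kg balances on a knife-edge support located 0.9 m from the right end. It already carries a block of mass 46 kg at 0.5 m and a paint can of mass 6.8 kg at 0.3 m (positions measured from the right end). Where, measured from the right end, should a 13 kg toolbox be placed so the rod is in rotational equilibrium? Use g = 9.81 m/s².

x ≈ 2.03 m from the right end

Taking torques about the knife-edge support (at 0.9 m from the right end):
Beam weight: 31 × 9.81 = 304.1 N down at 1.15 m → arm 0.25 m, τ = 304.1 × 0.25 = 76.03 N·m counterclockwise.
Block: 46 × 9.81 = 451.3 N down at 0.5 m → arm 0.4 m, τ = 451.3 × 0.4 = 180.5 N·m clockwise.
Paint can: 6.8 × 9.81 = 66.71 N down at 0.3 m → arm 0.6 m, τ = 66.71 × 0.6 = 40.03 N·m clockwise.
Net moment of existing loads = 144.5 N·m clockwise.
The toolbox weighs 13 × 9.81 = 127.5 N and must supply an equal counterclockwise moment, so its lever arm about the knife-edge support is 144.5 / 127.5 = 1.13 m.
That puts it at 0.9 + 1.13 = 2.03 m from the right end.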